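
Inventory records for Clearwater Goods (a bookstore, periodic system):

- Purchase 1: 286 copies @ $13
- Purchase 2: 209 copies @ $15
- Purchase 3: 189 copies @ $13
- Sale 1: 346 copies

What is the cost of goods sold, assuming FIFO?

COGS = $4,618

Sale 1 (346) [FIFO — oldest first]: 286 @ $13 + 60 @ $15 = $4,618
Ending inventory: 149 @ $15 + 189 @ $13 = $4,692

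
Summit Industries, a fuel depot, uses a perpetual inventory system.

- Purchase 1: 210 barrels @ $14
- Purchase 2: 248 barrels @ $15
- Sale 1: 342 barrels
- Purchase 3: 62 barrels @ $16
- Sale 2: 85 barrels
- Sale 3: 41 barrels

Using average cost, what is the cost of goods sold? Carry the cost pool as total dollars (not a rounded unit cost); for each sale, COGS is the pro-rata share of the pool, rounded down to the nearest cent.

COGS = $6,869.42

After Purchase 1: 210 on hand, pool $2,940.00 (≈ $14.0000 each)
After Purchase 2: 458 on hand, pool $6,660.00 (≈ $14.5415 each)
Sale 1, sell 342: 342/458 × $6,660.00 → $4,973.18
After Purchase 3: 178 on hand, pool $2,678.82 (≈ $15.0496 each)
Sale 2, sell 85: 85/178 × $2,678.82 → $1,279.21
Sale 3, sell 41: 41/93 × $1,399.61 → $617.03
Total COGS = $4,973.18 + $1,279.21 + $617.03 = $6,869.42
Ending inventory (cost pool remaining) = $782.58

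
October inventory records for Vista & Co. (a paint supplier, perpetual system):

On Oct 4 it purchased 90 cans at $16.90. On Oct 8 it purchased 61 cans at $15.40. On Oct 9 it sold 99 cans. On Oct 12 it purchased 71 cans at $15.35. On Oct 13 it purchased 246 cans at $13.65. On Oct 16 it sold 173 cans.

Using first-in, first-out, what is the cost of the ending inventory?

Oct 9, 99 sold [FIFO — oldest first]: 90 @ $16.90 + 9 @ $15.40 = $1,659.60
Oct 16, 173 sold [FIFO — oldest first]: 52 @ $15.40 + 71 @ $15.35 + 50 @ $13.65 = $2,573.15
Total COGS = $1,659.60 + $2,573.15 = $4,232.75
Ending inventory: 196 @ $13.65 = $2,675.40

Ending inventory = $2,675.40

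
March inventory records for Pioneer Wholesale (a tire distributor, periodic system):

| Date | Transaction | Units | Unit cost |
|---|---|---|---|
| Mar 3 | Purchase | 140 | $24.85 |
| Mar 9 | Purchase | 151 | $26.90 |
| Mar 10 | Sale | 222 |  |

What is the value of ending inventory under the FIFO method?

Ending inventory = $1,856.10

Mar 10, 222 sold [FIFO — oldest first]: 140 @ $24.85 + 82 @ $26.90 = $5,684.80
Ending inventory: 69 @ $26.90 = $1,856.10
Check: goods available $7,540.90 = COGS $5,684.80 + ending $1,856.10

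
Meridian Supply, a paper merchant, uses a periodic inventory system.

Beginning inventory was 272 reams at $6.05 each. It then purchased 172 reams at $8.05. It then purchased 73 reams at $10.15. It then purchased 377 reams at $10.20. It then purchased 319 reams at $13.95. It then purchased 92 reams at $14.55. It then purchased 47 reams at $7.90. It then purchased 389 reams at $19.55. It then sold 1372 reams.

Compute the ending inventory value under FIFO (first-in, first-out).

Sale 1 (1372) [FIFO — oldest first]: 272 @ $6.05 + 172 @ $8.05 + 73 @ $10.15 + 377 @ $10.20 + 319 @ $13.95 + 92 @ $14.55 + 47 @ $7.90 + 20 @ $19.55 = $14,167.50
Ending inventory: 369 @ $19.55 = $7,213.95

Ending inventory = $7,213.95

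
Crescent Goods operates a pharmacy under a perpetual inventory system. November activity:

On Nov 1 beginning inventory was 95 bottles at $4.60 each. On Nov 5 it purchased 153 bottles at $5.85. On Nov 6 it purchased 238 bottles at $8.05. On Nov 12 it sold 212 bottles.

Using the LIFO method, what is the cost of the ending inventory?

Nov 12, 212 sold [LIFO — newest first]: 212 @ $8.05 = $1,706.60
Ending inventory: 95 @ $4.60 + 153 @ $5.85 + 26 @ $8.05 = $1,541.35

Ending inventory = $1,541.35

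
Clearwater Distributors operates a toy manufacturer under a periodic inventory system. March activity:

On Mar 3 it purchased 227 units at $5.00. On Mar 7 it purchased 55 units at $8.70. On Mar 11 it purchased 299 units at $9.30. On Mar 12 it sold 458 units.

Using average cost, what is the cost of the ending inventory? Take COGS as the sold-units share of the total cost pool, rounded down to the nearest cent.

Ending inventory = $930.27

Mar 12, sell 458: 458/581 × $4,394.20 → $3,463.93
Ending inventory (cost pool remaining) = $930.27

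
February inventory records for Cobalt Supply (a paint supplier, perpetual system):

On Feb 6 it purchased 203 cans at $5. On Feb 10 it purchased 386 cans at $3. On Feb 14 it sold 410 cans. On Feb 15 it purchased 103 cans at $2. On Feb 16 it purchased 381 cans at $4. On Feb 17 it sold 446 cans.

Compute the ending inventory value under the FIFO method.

Feb 14, 410 sold [FIFO — oldest first]: 203 @ $5 + 207 @ $3 = $1,636
Feb 17, 446 sold [FIFO — oldest first]: 179 @ $3 + 103 @ $2 + 164 @ $4 = $1,399
Total COGS = $1,636 + $1,399 = $3,035
Ending inventory: 217 @ $4 = $868

Ending inventory = $868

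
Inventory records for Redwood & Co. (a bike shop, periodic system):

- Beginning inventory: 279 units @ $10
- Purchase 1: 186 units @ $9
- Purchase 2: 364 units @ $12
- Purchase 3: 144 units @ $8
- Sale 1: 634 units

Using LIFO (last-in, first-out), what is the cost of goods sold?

Sale 1 (634) [LIFO — newest first]: 144 @ $8 + 364 @ $12 + 126 @ $9 = $6,654
Ending inventory: 279 @ $10 + 60 @ $9 = $3,330

COGS = $6,654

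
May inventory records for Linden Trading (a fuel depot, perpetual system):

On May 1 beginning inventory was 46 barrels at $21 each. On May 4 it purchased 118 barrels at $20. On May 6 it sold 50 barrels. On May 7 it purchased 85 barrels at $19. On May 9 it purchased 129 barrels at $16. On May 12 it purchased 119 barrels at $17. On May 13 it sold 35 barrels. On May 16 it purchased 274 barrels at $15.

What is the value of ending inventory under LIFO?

May 6, 50 sold [LIFO — newest first]: 50 @ $20 = $1,000
May 13, 35 sold [LIFO — newest first]: 35 @ $17 = $595
Total COGS = $1,000 + $595 = $1,595
Ending inventory: 46 @ $21 + 68 @ $20 + 85 @ $19 + 129 @ $16 + 84 @ $17 + 274 @ $15 = $11,543
Check: goods available $13,138 = COGS $1,595 + ending $11,543

Ending inventory = $11,543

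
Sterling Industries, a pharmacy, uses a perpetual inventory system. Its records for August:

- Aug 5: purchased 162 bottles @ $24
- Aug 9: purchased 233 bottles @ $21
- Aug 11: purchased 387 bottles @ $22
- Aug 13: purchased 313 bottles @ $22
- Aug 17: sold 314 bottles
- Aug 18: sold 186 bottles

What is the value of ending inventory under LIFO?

Ending inventory = $13,181

Aug 17, 314 sold [LIFO — newest first]: 313 @ $22 + 1 @ $22 = $6,908
Aug 18, 186 sold [LIFO — newest first]: 186 @ $22 = $4,092
Total COGS = $6,908 + $4,092 = $11,000
Ending inventory: 162 @ $24 + 233 @ $21 + 200 @ $22 = $13,181
Check: goods available $24,181 = COGS $11,000 + ending $13,181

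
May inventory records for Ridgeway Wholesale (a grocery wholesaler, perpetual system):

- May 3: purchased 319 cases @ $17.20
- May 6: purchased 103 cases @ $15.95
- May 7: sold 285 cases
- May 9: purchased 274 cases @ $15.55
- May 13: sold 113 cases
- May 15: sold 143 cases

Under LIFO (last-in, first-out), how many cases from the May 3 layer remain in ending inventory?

137

May 7, 285 sold [LIFO — newest first]: 103 @ $15.95 + 182 @ $17.20 = $4,773.25
May 13, 113 sold [LIFO — newest first]: 113 @ $15.55 = $1,757.15
May 15, 143 sold [LIFO — newest first]: 143 @ $15.55 = $2,223.65
Total COGS = $4,773.25 + $1,757.15 + $2,223.65 = $8,754.05
Ending inventory: 137 @ $17.20 + 18 @ $15.55 = $2,636.30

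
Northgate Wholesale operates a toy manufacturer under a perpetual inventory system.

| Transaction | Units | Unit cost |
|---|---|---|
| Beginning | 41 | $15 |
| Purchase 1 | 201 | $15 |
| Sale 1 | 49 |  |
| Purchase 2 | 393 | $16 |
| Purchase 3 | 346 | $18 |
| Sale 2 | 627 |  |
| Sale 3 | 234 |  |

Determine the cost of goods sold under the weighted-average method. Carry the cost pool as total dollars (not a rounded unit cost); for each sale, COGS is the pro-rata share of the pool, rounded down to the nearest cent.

After Beginning: 41 on hand, pool $615.00 (≈ $15.0000 each)
After Purchase 1: 242 on hand, pool $3,630.00 (≈ $15.0000 each)
Sale 1, sell 49: 49/242 × $3,630.00 → $735.00
After Purchase 2: 586 on hand, pool $9,183.00 (≈ $15.6706 each)
After Purchase 3: 932 on hand, pool $15,411.00 (≈ $16.5354 each)
Sale 2, sell 627: 627/932 × $15,411.00 → $10,367.70
Sale 3, sell 234: 234/305 × $5,043.30 → $3,869.28
Total COGS = $735.00 + $10,367.70 + $3,869.28 = $14,971.98
Ending inventory (cost pool remaining) = $1,174.02

COGS = $14,971.98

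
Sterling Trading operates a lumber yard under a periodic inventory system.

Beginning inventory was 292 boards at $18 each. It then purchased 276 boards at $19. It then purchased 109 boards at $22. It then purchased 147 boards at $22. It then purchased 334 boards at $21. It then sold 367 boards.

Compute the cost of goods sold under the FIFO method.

Sale 1 (367) [FIFO — oldest first]: 292 @ $18 + 75 @ $19 = $6,681
Ending inventory: 201 @ $19 + 109 @ $22 + 147 @ $22 + 334 @ $21 = $16,465
Check: goods available $23,146 = COGS $6,681 + ending $16,465

COGS = $6,681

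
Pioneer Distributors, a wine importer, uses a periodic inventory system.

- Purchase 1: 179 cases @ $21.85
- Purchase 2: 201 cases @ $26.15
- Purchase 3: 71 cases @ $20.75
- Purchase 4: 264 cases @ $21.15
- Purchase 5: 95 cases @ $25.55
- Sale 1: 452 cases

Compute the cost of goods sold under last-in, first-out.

Sale 1 (452) [LIFO — newest first]: 95 @ $25.55 + 264 @ $21.15 + 71 @ $20.75 + 22 @ $26.15 = $10,059.40
Ending inventory: 179 @ $21.85 + 179 @ $26.15 = $8,592.00

COGS = $10,059.40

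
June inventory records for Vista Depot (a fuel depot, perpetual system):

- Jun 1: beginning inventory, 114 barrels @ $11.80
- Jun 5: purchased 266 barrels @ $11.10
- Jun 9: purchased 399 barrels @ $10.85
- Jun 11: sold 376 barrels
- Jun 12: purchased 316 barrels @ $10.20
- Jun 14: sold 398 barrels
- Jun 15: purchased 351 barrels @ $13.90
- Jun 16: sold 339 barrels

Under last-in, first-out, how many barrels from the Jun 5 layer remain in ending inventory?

207

Jun 11, 376 sold [LIFO — newest first]: 376 @ $10.85 = $4,079.60
Jun 14, 398 sold [LIFO — newest first]: 316 @ $10.20 + 23 @ $10.85 + 59 @ $11.10 = $4,127.65
Jun 16, 339 sold [LIFO — newest first]: 339 @ $13.90 = $4,712.10
Total COGS = $4,079.60 + $4,127.65 + $4,712.10 = $12,919.35
Ending inventory: 114 @ $11.80 + 207 @ $11.10 + 12 @ $13.90 = $3,809.70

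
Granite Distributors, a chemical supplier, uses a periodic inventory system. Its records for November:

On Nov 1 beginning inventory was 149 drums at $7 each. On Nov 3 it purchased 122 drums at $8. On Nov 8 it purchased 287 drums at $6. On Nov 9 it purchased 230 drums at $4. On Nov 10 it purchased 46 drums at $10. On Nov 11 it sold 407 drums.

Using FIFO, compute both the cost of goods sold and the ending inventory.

COGS = $2,835; ending inventory = $2,286

Nov 11, 407 sold [FIFO — oldest first]: 149 @ $7 + 122 @ $8 + 136 @ $6 = $2,835
Ending inventory: 151 @ $6 + 230 @ $4 + 46 @ $10 = $2,286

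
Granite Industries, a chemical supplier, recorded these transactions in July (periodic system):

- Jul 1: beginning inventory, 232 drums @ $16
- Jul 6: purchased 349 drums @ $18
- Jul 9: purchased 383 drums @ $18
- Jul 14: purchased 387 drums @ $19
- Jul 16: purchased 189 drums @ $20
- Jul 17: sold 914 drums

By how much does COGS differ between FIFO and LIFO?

FIFO COGS: 232 @ $16 + 349 @ $18 + 333 @ $18 = $15,988
LIFO COGS: 189 @ $20 + 387 @ $19 + 338 @ $18 = $17,217
Difference = |$15,988 − $17,217| = $1,229

$1,229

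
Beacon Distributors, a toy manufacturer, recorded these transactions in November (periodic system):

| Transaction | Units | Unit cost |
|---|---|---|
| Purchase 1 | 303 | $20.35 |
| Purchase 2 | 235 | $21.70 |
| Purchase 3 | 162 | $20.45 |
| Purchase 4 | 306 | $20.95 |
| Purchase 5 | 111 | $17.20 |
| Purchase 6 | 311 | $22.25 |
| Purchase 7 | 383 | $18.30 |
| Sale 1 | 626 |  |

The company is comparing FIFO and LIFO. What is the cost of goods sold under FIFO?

FIFO COGS: 303 @ $20.35 + 235 @ $21.70 + 88 @ $20.45 = $13,065.15
LIFO COGS: 383 @ $18.30 + 243 @ $22.25 = $12,415.65

COGS = $13,065.15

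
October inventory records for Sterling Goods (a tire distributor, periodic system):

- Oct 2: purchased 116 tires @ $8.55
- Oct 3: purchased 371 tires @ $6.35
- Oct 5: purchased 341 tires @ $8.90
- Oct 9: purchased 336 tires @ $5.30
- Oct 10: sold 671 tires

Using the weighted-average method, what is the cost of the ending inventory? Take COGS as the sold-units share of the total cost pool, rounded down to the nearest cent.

Ending inventory = $3,457.51

Oct 10, sell 671: 671/1164 × $8,163.35 → $4,705.84
Ending inventory (cost pool remaining) = $3,457.51
Check: goods available $8,163.35 = COGS $4,705.84 + ending $3,457.51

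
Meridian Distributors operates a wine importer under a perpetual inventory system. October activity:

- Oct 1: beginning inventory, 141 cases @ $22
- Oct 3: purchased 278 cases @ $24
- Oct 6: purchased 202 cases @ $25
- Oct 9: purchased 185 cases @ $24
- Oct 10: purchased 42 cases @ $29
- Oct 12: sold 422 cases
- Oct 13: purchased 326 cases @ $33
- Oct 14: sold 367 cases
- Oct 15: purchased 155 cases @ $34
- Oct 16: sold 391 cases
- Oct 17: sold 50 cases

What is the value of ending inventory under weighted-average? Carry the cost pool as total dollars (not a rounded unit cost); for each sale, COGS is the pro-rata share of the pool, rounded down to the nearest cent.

After Oct 1: 141 on hand, pool $3,102.00 (≈ $22.0000 each)
After Oct 3: 419 on hand, pool $9,774.00 (≈ $23.3270 each)
After Oct 6: 621 on hand, pool $14,824.00 (≈ $23.8712 each)
After Oct 9: 806 on hand, pool $19,264.00 (≈ $23.9007 each)
After Oct 10: 848 on hand, pool $20,482.00 (≈ $24.1533 each)
Oct 12, sell 422: 422/848 × $20,482.00 → $10,192.69
After Oct 13: 752 on hand, pool $21,047.31 (≈ $27.9884 each)
Oct 14, sell 367: 367/752 × $21,047.31 → $10,271.75
After Oct 15: 540 on hand, pool $16,045.56 (≈ $29.7140 each)
Oct 16, sell 391: 391/540 × $16,045.56 → $11,618.17
Oct 17, sell 50: 50/149 × $4,427.39 → $1,485.70
Total COGS = $10,192.69 + $10,271.75 + $11,618.17 + $1,485.70 = $33,568.31
Ending inventory (cost pool remaining) = $2,941.69
Check: goods available $36,510.00 = COGS $33,568.31 + ending $2,941.69

Ending inventory = $2,941.69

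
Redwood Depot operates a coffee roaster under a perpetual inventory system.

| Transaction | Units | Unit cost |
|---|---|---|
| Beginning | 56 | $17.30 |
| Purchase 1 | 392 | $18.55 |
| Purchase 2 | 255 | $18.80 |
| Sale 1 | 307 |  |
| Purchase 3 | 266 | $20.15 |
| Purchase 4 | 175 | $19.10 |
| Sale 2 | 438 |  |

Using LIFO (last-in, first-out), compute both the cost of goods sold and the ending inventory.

Sale 1 (307) [LIFO — newest first]: 255 @ $18.80 + 52 @ $18.55 = $5,758.60
Sale 2 (438) [LIFO — newest first]: 175 @ $19.10 + 263 @ $20.15 = $8,641.95
Total COGS = $5,758.60 + $8,641.95 = $14,400.55
Ending inventory: 56 @ $17.30 + 340 @ $18.55 + 3 @ $20.15 = $7,336.25
Check: goods available $21,736.80 = COGS $14,400.55 + ending $7,336.25

COGS = $14,400.55; ending inventory = $7,336.25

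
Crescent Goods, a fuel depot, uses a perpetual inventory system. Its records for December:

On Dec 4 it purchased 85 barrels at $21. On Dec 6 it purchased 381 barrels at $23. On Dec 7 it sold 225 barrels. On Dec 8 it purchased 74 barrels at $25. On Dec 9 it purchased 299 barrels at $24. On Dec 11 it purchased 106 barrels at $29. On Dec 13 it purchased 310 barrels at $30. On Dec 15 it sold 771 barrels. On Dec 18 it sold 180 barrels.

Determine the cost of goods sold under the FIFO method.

Dec 7, 225 sold [FIFO — oldest first]: 85 @ $21 + 140 @ $23 = $5,005
Dec 15, 771 sold [FIFO — oldest first]: 241 @ $23 + 74 @ $25 + 299 @ $24 + 106 @ $29 + 51 @ $30 = $19,173
Dec 18, 180 sold [FIFO — oldest first]: 180 @ $30 = $5,400
Total COGS = $5,005 + $19,173 + $5,400 = $29,578
Ending inventory: 79 @ $30 = $2,370

COGS = $29,578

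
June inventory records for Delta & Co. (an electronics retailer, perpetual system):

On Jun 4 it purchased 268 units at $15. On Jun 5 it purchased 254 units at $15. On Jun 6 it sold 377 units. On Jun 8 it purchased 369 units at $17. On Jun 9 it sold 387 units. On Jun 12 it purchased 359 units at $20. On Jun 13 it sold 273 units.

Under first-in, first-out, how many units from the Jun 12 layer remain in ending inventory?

213

Jun 6, 377 sold [FIFO — oldest first]: 268 @ $15 + 109 @ $15 = $5,655
Jun 9, 387 sold [FIFO — oldest first]: 145 @ $15 + 242 @ $17 = $6,289
Jun 13, 273 sold [FIFO — oldest first]: 127 @ $17 + 146 @ $20 = $5,079
Total COGS = $5,655 + $6,289 + $5,079 = $17,023
Ending inventory: 213 @ $20 = $4,260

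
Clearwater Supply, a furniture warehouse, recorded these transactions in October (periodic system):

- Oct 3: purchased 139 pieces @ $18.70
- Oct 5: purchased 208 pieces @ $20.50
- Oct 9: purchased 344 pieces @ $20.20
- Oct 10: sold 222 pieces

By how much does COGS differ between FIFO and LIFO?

FIFO COGS: 139 @ $18.70 + 83 @ $20.50 = $4,300.80
LIFO COGS: 222 @ $20.20 = $4,484.40
Difference = |$4,300.80 − $4,484.40| = $183.60

$183.60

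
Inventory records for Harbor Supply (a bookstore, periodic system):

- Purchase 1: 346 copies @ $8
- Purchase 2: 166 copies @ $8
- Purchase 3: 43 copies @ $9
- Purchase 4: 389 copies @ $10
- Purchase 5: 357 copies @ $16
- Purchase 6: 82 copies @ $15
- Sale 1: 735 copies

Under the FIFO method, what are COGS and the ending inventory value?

COGS = $6,283; ending inventory = $9,032

Sale 1 (735) [FIFO — oldest first]: 346 @ $8 + 166 @ $8 + 43 @ $9 + 180 @ $10 = $6,283
Ending inventory: 209 @ $10 + 357 @ $16 + 82 @ $15 = $9,032
Check: goods available $15,315 = COGS $6,283 + ending $9,032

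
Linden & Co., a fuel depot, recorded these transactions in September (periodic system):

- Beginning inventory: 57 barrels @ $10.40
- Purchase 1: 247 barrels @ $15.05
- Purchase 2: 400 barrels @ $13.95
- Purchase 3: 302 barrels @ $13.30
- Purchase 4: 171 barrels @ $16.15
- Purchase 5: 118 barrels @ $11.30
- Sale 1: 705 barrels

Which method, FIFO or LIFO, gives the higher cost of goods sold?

FIFO

FIFO COGS: 57 @ $10.40 + 247 @ $15.05 + 400 @ $13.95 + 1 @ $13.30 = $9,903.45
LIFO COGS: 118 @ $11.30 + 171 @ $16.15 + 302 @ $13.30 + 114 @ $13.95 = $9,701.95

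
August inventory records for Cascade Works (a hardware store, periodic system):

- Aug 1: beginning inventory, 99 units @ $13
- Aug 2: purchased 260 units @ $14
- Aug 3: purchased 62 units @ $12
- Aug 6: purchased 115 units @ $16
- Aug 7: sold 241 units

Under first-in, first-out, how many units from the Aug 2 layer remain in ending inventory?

Aug 7, 241 sold [FIFO — oldest first]: 99 @ $13 + 142 @ $14 = $3,275
Ending inventory: 118 @ $14 + 62 @ $12 + 115 @ $16 = $4,236

118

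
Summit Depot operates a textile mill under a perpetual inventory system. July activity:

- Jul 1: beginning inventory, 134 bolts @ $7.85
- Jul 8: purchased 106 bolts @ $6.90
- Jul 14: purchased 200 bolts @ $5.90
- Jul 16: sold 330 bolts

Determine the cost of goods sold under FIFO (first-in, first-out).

Jul 16, 330 sold [FIFO — oldest first]: 134 @ $7.85 + 106 @ $6.90 + 90 @ $5.90 = $2,314.30
Ending inventory: 110 @ $5.90 = $649.00
Check: goods available $2,963.30 = COGS $2,314.30 + ending $649.00

COGS = $2,314.30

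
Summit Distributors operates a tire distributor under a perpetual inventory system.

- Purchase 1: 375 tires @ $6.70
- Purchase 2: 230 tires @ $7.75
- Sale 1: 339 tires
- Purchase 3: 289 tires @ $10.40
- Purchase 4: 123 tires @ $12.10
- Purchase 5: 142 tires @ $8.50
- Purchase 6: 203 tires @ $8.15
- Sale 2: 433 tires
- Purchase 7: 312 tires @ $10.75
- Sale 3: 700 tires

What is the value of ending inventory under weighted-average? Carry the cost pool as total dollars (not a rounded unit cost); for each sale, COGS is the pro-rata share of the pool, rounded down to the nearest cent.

Ending inventory = $1,945.03

After Purchase 1: 375 on hand, pool $2,512.50 (≈ $6.7000 each)
After Purchase 2: 605 on hand, pool $4,295.00 (≈ $7.0992 each)
Sale 1, sell 339: 339/605 × $4,295.00 → $2,406.61
After Purchase 3: 555 on hand, pool $4,893.99 (≈ $8.8180 each)
After Purchase 4: 678 on hand, pool $6,382.29 (≈ $9.4134 each)
After Purchase 5: 820 on hand, pool $7,589.29 (≈ $9.2552 each)
After Purchase 6: 1023 on hand, pool $9,243.74 (≈ $9.0359 each)
Sale 2, sell 433: 433/1023 × $9,243.74 → $3,912.55
After Purchase 7: 902 on hand, pool $8,685.19 (≈ $9.6288 each)
Sale 3, sell 700: 700/902 × $8,685.19 → $6,740.16
Total COGS = $2,406.61 + $3,912.55 + $6,740.16 = $13,059.32
Ending inventory (cost pool remaining) = $1,945.03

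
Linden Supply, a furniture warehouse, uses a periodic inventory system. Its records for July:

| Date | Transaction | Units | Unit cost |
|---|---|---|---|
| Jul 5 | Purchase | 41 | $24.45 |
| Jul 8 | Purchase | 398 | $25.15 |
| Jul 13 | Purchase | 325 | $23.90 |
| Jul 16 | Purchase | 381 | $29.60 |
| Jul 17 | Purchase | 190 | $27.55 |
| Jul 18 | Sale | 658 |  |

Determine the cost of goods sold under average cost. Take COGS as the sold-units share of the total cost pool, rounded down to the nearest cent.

COGS = $17,394.73

Jul 18, sell 658: 658/1335 × $35,291.75 → $17,394.73
Ending inventory (cost pool remaining) = $17,897.02
Check: goods available $35,291.75 = COGS $17,394.73 + ending $17,897.02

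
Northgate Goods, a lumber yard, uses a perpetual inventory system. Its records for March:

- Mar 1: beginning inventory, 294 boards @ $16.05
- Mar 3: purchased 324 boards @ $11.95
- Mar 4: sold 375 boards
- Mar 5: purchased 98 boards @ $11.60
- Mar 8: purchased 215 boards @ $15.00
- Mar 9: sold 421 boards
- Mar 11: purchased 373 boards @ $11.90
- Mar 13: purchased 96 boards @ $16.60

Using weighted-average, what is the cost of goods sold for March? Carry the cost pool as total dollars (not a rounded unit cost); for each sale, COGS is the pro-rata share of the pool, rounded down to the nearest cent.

COGS = $11,073.07

After Mar 1: 294 on hand, pool $4,718.70 (≈ $16.0500 each)
After Mar 3: 618 on hand, pool $8,590.50 (≈ $13.9005 each)
Mar 4, sell 375: 375/618 × $8,590.50 → $5,212.68
After Mar 5: 341 on hand, pool $4,514.62 (≈ $13.2394 each)
After Mar 8: 556 on hand, pool $7,739.62 (≈ $13.9202 each)
Mar 9, sell 421: 421/556 × $7,739.62 → $5,860.39
After Mar 11: 508 on hand, pool $6,317.93 (≈ $12.4369 each)
After Mar 13: 604 on hand, pool $7,911.53 (≈ $13.0986 each)
Total COGS = $5,212.68 + $5,860.39 = $11,073.07
Ending inventory (cost pool remaining) = $7,911.53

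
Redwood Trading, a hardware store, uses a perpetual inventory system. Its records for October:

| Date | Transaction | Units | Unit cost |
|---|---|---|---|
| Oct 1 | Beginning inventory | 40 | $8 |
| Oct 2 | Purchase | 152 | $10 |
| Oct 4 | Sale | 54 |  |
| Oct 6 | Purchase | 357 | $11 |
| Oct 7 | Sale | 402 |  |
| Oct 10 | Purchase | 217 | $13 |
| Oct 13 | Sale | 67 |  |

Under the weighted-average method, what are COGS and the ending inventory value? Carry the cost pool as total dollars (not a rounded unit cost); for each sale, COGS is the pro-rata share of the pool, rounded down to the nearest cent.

COGS = $5,603.59; ending inventory = $2,984.41

After Oct 1: 40 on hand, pool $320.00 (≈ $8.0000 each)
After Oct 2: 192 on hand, pool $1,840.00 (≈ $9.5833 each)
Oct 4, sell 54: 54/192 × $1,840.00 → $517.50
After Oct 6: 495 on hand, pool $5,249.50 (≈ $10.6051 each)
Oct 7, sell 402: 402/495 × $5,249.50 → $4,263.23
After Oct 10: 310 on hand, pool $3,807.27 (≈ $12.2815 each)
Oct 13, sell 67: 67/310 × $3,807.27 → $822.86
Total COGS = $517.50 + $4,263.23 + $822.86 = $5,603.59
Ending inventory (cost pool remaining) = $2,984.41
Check: goods available $8,588.00 = COGS $5,603.59 + ending $2,984.41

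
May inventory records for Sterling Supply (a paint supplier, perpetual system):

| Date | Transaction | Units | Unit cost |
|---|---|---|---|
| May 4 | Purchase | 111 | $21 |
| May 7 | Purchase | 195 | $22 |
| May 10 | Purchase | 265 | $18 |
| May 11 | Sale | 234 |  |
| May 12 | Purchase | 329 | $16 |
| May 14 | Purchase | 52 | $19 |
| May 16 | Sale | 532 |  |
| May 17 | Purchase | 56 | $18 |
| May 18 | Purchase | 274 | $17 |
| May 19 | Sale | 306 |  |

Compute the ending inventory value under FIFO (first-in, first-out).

May 11, 234 sold [FIFO — oldest first]: 111 @ $21 + 123 @ $22 = $5,037
May 16, 532 sold [FIFO — oldest first]: 72 @ $22 + 265 @ $18 + 195 @ $16 = $9,474
May 19, 306 sold [FIFO — oldest first]: 134 @ $16 + 52 @ $19 + 56 @ $18 + 64 @ $17 = $5,228
Total COGS = $5,037 + $9,474 + $5,228 = $19,739
Ending inventory: 210 @ $17 = $3,570
Check: goods available $23,309 = COGS $19,739 + ending $3,570

Ending inventory = $3,570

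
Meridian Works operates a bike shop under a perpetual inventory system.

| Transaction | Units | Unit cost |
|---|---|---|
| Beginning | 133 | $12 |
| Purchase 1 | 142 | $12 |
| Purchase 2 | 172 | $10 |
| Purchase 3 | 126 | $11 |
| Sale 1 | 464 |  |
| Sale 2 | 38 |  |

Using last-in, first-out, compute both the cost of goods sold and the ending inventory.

COGS = $5,554; ending inventory = $852

Sale 1 (464) [LIFO — newest first]: 126 @ $11 + 172 @ $10 + 142 @ $12 + 24 @ $12 = $5,098
Sale 2 (38) [LIFO — newest first]: 38 @ $12 = $456
Total COGS = $5,098 + $456 = $5,554
Ending inventory: 71 @ $12 = $852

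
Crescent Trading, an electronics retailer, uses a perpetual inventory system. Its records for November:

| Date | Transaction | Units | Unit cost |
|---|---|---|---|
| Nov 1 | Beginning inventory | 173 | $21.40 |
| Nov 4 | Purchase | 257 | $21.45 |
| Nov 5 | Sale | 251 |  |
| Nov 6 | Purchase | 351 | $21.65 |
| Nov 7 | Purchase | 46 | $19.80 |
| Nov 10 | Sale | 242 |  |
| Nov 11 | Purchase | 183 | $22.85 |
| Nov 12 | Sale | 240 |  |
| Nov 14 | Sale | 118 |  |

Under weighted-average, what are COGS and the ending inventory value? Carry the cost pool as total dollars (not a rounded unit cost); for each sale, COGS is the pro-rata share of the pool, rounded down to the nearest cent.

COGS = $18,418.66; ending inventory = $3,487.69

After Nov 1: 173 on hand, pool $3,702.20 (≈ $21.4000 each)
After Nov 4: 430 on hand, pool $9,214.85 (≈ $21.4299 each)
Nov 5, sell 251: 251/430 × $9,214.85 → $5,378.90
After Nov 6: 530 on hand, pool $11,435.10 (≈ $21.5757 each)
After Nov 7: 576 on hand, pool $12,345.90 (≈ $21.4339 each)
Nov 10, sell 242: 242/576 × $12,345.90 → $5,186.99
After Nov 11: 517 on hand, pool $11,340.46 (≈ $21.9351 each)
Nov 12, sell 240: 240/517 × $11,340.46 → $5,264.43
Nov 14, sell 118: 118/277 × $6,076.03 → $2,588.34
Total COGS = $5,378.90 + $5,186.99 + $5,264.43 + $2,588.34 = $18,418.66
Ending inventory (cost pool remaining) = $3,487.69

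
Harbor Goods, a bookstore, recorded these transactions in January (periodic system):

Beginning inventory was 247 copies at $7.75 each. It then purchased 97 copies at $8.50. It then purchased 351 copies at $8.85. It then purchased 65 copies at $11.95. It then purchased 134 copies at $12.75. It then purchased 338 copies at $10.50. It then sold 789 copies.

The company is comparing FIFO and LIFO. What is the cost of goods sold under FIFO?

COGS = $6,991.60

FIFO COGS: 247 @ $7.75 + 97 @ $8.50 + 351 @ $8.85 + 65 @ $11.95 + 29 @ $12.75 = $6,991.60
LIFO COGS: 338 @ $10.50 + 134 @ $12.75 + 65 @ $11.95 + 252 @ $8.85 = $8,264.45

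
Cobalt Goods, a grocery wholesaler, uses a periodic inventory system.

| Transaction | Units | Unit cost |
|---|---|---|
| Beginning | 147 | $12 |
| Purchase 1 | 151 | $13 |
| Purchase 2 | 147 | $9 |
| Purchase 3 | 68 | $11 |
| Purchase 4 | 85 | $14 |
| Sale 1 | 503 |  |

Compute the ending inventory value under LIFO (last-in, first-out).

Ending inventory = $1,140

Sale 1 (503) [LIFO — newest first]: 85 @ $14 + 68 @ $11 + 147 @ $9 + 151 @ $13 + 52 @ $12 = $5,848
Ending inventory: 95 @ $12 = $1,140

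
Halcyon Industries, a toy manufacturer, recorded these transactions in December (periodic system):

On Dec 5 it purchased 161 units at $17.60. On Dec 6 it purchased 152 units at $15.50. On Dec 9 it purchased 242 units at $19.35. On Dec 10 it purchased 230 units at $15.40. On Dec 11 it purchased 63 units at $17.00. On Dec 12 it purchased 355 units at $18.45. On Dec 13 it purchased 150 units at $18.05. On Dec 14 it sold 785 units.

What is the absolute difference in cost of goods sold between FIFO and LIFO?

FIFO COGS: 161 @ $17.60 + 152 @ $15.50 + 242 @ $19.35 + 230 @ $15.40 = $13,414.30
LIFO COGS: 150 @ $18.05 + 355 @ $18.45 + 63 @ $17.00 + 217 @ $15.40 = $13,670.05
Difference = |$13,414.30 − $13,670.05| = $255.75

$255.75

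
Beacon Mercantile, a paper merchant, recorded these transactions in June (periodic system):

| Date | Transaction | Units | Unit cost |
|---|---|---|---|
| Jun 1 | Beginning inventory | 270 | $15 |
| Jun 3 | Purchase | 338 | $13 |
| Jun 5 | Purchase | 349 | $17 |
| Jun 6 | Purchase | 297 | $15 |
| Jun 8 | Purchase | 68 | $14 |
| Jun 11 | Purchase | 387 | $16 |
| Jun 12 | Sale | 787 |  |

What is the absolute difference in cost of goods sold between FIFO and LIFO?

FIFO COGS: 270 @ $15 + 338 @ $13 + 179 @ $17 = $11,487
LIFO COGS: 387 @ $16 + 68 @ $14 + 297 @ $15 + 35 @ $17 = $12,194
Difference = |$11,487 − $12,194| = $707

$707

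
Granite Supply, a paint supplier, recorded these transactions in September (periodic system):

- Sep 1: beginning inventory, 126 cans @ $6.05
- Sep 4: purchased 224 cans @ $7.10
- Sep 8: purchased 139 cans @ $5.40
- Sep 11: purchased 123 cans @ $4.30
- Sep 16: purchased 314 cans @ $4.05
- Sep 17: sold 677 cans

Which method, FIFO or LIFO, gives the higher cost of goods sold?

FIFO

FIFO COGS: 126 @ $6.05 + 224 @ $7.10 + 139 @ $5.40 + 123 @ $4.30 + 65 @ $4.05 = $3,895.45
LIFO COGS: 314 @ $4.05 + 123 @ $4.30 + 139 @ $5.40 + 101 @ $7.10 = $3,268.30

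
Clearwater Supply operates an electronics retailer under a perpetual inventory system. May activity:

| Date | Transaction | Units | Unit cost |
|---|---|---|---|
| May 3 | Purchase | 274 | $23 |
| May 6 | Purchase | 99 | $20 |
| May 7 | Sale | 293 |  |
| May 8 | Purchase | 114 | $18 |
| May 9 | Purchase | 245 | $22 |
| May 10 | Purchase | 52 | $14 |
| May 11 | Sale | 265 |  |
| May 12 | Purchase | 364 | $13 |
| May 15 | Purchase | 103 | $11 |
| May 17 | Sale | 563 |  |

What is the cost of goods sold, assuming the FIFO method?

May 7, 293 sold [FIFO — oldest first]: 274 @ $23 + 19 @ $20 = $6,682
May 11, 265 sold [FIFO — oldest first]: 80 @ $20 + 114 @ $18 + 71 @ $22 = $5,214
May 17, 563 sold [FIFO — oldest first]: 174 @ $22 + 52 @ $14 + 337 @ $13 = $8,937
Total COGS = $6,682 + $5,214 + $8,937 = $20,833
Ending inventory: 27 @ $13 + 103 @ $11 = $1,484

COGS = $20,833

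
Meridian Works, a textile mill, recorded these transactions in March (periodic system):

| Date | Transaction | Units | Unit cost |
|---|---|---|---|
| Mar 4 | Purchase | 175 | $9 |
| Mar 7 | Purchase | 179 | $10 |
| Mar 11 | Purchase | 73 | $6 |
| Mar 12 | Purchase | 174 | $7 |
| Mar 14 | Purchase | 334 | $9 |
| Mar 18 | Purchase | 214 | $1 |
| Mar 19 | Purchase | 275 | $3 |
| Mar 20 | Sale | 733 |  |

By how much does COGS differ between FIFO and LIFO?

$2,974

FIFO COGS: 175 @ $9 + 179 @ $10 + 73 @ $6 + 174 @ $7 + 132 @ $9 = $6,209
LIFO COGS: 275 @ $3 + 214 @ $1 + 244 @ $9 = $3,235
Difference = |$6,209 − $3,235| = $2,974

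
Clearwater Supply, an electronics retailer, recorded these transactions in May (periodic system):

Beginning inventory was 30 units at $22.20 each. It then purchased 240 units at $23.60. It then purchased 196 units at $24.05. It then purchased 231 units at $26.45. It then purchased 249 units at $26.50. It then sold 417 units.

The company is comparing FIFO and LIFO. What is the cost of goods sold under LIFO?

FIFO COGS: 30 @ $22.20 + 240 @ $23.60 + 147 @ $24.05 = $9,865.35
LIFO COGS: 249 @ $26.50 + 168 @ $26.45 = $11,042.10

COGS = $11,042.10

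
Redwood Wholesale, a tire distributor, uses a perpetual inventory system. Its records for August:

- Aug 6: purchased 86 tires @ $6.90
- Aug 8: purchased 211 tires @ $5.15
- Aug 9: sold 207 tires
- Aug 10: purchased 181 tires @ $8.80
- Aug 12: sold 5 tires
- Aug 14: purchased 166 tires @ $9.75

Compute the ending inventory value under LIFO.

Aug 9, 207 sold [LIFO — newest first]: 207 @ $5.15 = $1,066.05
Aug 12, 5 sold [LIFO — newest first]: 5 @ $8.80 = $44.00
Total COGS = $1,066.05 + $44.00 = $1,110.05
Ending inventory: 86 @ $6.90 + 4 @ $5.15 + 176 @ $8.80 + 166 @ $9.75 = $3,781.30

Ending inventory = $3,781.30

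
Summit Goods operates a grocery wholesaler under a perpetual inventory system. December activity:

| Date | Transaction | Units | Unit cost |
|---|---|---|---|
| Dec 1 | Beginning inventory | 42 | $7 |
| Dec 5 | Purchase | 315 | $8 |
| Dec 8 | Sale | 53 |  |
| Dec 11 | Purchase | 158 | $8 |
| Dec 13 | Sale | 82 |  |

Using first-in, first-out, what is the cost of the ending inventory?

Dec 8, 53 sold [FIFO — oldest first]: 42 @ $7 + 11 @ $8 = $382
Dec 13, 82 sold [FIFO — oldest first]: 82 @ $8 = $656
Total COGS = $382 + $656 = $1,038
Ending inventory: 222 @ $8 + 158 @ $8 = $3,040

Ending inventory = $3,040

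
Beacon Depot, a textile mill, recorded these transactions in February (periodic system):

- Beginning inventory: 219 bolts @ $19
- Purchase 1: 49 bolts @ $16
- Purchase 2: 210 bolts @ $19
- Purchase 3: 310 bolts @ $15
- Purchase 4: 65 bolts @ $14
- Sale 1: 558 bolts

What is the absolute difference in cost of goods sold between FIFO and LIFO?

$1,098

FIFO COGS: 219 @ $19 + 49 @ $16 + 210 @ $19 + 80 @ $15 = $10,135
LIFO COGS: 65 @ $14 + 310 @ $15 + 183 @ $19 = $9,037
Difference = |$10,135 − $9,037| = $1,098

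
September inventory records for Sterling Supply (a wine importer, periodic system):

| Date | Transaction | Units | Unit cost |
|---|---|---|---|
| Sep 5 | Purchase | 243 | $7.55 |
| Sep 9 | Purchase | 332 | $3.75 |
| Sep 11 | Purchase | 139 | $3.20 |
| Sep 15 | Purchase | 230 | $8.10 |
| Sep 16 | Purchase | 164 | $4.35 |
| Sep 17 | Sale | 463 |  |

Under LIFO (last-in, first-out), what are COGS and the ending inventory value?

Sep 17, 463 sold [LIFO — newest first]: 164 @ $4.35 + 230 @ $8.10 + 69 @ $3.20 = $2,797.20
Ending inventory: 243 @ $7.55 + 332 @ $3.75 + 70 @ $3.20 = $3,303.65

COGS = $2,797.20; ending inventory = $3,303.65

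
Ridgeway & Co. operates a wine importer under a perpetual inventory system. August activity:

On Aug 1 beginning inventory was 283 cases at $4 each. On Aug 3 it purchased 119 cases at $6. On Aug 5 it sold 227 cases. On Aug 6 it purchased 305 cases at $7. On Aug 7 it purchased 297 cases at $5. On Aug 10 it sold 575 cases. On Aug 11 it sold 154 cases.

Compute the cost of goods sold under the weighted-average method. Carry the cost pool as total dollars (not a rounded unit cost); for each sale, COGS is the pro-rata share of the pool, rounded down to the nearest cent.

COGS = $5,192.72

After Aug 1: 283 on hand, pool $1,132.00 (≈ $4.0000 each)
After Aug 3: 402 on hand, pool $1,846.00 (≈ $4.5920 each)
Aug 5, sell 227: 227/402 × $1,846.00 → $1,042.39
After Aug 6: 480 on hand, pool $2,938.61 (≈ $6.1221 each)
After Aug 7: 777 on hand, pool $4,423.61 (≈ $5.6932 each)
Aug 10, sell 575: 575/777 × $4,423.61 → $3,273.58
Aug 11, sell 154: 154/202 × $1,150.03 → $876.75
Total COGS = $1,042.39 + $3,273.58 + $876.75 = $5,192.72
Ending inventory (cost pool remaining) = $273.28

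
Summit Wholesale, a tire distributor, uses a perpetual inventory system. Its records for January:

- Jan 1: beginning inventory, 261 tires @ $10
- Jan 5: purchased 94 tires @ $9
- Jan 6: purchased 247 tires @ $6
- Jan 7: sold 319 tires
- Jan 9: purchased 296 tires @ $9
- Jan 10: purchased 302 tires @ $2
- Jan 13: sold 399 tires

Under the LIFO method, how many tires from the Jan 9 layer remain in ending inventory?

Jan 7, 319 sold [LIFO — newest first]: 247 @ $6 + 72 @ $9 = $2,130
Jan 13, 399 sold [LIFO — newest first]: 302 @ $2 + 97 @ $9 = $1,477
Total COGS = $2,130 + $1,477 = $3,607
Ending inventory: 261 @ $10 + 22 @ $9 + 199 @ $9 = $4,599
Check: goods available $8,206 = COGS $3,607 + ending $4,599

199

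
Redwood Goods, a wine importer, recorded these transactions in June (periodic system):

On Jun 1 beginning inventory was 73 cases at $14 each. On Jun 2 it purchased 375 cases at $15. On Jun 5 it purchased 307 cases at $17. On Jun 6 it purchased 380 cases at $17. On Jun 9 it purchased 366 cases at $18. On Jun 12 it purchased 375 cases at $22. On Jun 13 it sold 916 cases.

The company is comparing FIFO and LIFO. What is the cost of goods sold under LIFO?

FIFO COGS: 73 @ $14 + 375 @ $15 + 307 @ $17 + 161 @ $17 = $14,603
LIFO COGS: 375 @ $22 + 366 @ $18 + 175 @ $17 = $17,813

COGS = $17,813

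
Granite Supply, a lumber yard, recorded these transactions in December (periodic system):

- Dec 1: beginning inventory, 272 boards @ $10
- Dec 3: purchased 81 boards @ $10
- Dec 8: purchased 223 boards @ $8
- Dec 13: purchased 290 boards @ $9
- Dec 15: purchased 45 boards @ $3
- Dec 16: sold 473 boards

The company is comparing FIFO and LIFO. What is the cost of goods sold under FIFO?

COGS = $4,490

FIFO COGS: 272 @ $10 + 81 @ $10 + 120 @ $8 = $4,490
LIFO COGS: 45 @ $3 + 290 @ $9 + 138 @ $8 = $3,849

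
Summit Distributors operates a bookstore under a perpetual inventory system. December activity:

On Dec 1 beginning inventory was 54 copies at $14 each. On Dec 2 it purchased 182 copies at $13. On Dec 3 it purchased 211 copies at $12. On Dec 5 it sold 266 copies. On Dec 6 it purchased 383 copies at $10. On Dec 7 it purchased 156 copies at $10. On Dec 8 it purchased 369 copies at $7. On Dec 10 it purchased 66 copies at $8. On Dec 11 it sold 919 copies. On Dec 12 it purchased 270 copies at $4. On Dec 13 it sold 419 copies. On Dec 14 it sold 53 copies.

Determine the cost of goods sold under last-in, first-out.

Dec 5, 266 sold [LIFO — newest first]: 211 @ $12 + 55 @ $13 = $3,247
Dec 11, 919 sold [LIFO — newest first]: 66 @ $8 + 369 @ $7 + 156 @ $10 + 328 @ $10 = $7,951
Dec 13, 419 sold [LIFO — newest first]: 270 @ $4 + 55 @ $10 + 94 @ $13 = $2,852
Dec 14, 53 sold [LIFO — newest first]: 33 @ $13 + 20 @ $14 = $709
Total COGS = $3,247 + $7,951 + $2,852 + $709 = $14,759
Ending inventory: 34 @ $14 = $476

COGS = $14,759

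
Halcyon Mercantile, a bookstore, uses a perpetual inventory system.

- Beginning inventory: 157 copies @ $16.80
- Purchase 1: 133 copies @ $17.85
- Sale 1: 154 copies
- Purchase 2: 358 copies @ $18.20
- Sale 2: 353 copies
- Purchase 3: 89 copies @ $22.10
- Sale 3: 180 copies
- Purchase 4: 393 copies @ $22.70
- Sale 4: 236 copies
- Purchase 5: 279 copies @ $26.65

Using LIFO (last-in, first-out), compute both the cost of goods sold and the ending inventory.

Sale 1 (154) [LIFO — newest first]: 133 @ $17.85 + 21 @ $16.80 = $2,726.85
Sale 2 (353) [LIFO — newest first]: 353 @ $18.20 = $6,424.60
Sale 3 (180) [LIFO — newest first]: 89 @ $22.10 + 5 @ $18.20 + 86 @ $16.80 = $3,502.70
Sale 4 (236) [LIFO — newest first]: 236 @ $22.70 = $5,357.20
Total COGS = $2,726.85 + $6,424.60 + $3,502.70 + $5,357.20 = $18,011.35
Ending inventory: 50 @ $16.80 + 157 @ $22.70 + 279 @ $26.65 = $11,839.25

COGS = $18,011.35; ending inventory = $11,839.25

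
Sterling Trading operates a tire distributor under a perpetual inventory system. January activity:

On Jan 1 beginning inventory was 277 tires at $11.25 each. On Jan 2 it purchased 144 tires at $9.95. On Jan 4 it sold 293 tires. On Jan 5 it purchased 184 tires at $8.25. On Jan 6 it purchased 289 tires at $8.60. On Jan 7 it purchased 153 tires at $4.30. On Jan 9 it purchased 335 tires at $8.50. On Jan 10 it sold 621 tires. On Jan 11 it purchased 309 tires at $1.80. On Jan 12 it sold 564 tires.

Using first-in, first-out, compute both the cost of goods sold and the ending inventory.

COGS = $12,230.65; ending inventory = $383.40

Jan 4, 293 sold [FIFO — oldest first]: 277 @ $11.25 + 16 @ $9.95 = $3,275.45
Jan 10, 621 sold [FIFO — oldest first]: 128 @ $9.95 + 184 @ $8.25 + 289 @ $8.60 + 20 @ $4.30 = $5,363.00
Jan 12, 564 sold [FIFO — oldest first]: 133 @ $4.30 + 335 @ $8.50 + 96 @ $1.80 = $3,592.20
Total COGS = $3,275.45 + $5,363.00 + $3,592.20 = $12,230.65
Ending inventory: 213 @ $1.80 = $383.40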